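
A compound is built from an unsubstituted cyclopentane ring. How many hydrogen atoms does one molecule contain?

10

Atom tally by fragment:
  cyclopentane ring core → C:5 H:10
Element totals:
  C: 5
  H: 10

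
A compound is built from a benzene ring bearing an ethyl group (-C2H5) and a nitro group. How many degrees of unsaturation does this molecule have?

Atom tally by fragment:
  benzene ring core → C:6 H:6
  (− 2 ring H displaced by substituents)
  + C2H5 → C:2 H:5
  + NO2 → N:1 O:2
Element totals:
  C: 8
  H: 9
  N: 1
  O: 2
Molecular formula: C8H9NO2.
DoU = (2C + 2 + N − H − X) / 2 = (2·8 + 2 + 1 − 9 − 0) / 2 = 5.

5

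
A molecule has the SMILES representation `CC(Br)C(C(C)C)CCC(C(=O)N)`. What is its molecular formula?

Atom tally by fragment:
  CH3 → C:1 H:3
  CH(Br) → C:1 H:1 Br:1
  CH(CH(CH3)2) → C:4 H:8
  CH2 → C:1 H:2
  CH2 → C:1 H:2
  CH2CONH2 → C:2 H:4 O:1 N:1
Element totals:
  C: 10
  H: 20
  Br: 1
  N: 1
  O: 1

C10H20BrNO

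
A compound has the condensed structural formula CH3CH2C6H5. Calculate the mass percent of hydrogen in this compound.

9.49%

Element totals:
  C: 8
  H: 10
Molecular formula: C8H10.
Molar mass = 106.168 g/mol.
Mass from H: 10 × 1.008 = 10.080 g/mol.
%H = 10.080 / 106.168 × 100 = 9.49%.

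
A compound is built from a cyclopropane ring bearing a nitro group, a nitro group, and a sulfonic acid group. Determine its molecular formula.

C3H4N2O7S

Atom tally by fragment:
  cyclopropane ring core → C:3 H:6
  (− 3 ring H displaced by substituents)
  + NO2 → N:1 O:2
  + NO2 → N:1 O:2
  + SO3H → S:1 O:3 H:1
Element totals:
  C: 3
  H: 4
  N: 2
  O: 7
  S: 1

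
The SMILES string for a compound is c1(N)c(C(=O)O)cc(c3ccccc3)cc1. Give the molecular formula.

C13H11NO2

Atom tally by fragment:
  benzene ring core → C:6 H:6
  (− 3 ring H displaced by substituents)
  + NH2 → N:1 H:2
  + COOH → C:1 H:1 O:2
  + C6H5 → C:6 H:5
Element totals:
  C: 13
  H: 11
  N: 1
  O: 2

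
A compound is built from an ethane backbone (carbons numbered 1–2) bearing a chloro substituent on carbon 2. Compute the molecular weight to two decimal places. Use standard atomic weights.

Atom tally by fragment:
  CH3 → C:1 H:3
  CH2Cl → C:1 H:2 Cl:1
Element totals:
  C: 2
  H: 5
  Cl: 1
Molecular formula: C2H5Cl.
  M = 2(12.011) + 5(1.008) + 35.45
    = 24.022 + 5.040 + 35.450 = 64.512

64.51 g/mol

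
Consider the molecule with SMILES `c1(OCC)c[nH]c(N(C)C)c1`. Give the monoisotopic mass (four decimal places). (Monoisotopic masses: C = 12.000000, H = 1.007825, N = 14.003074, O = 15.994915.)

154.1106

Atom tally by fragment:
  pyrrole ring core → C:4 H:5 N:1
  (− 2 ring H displaced by substituents)
  + OC2H5 → C:2 H:5 O:1
  + N(CH3)2 → N:1 C:2 H:6
Element totals:
  C: 8
  H: 14
  N: 2
  O: 1
Molecular formula: C8H14N2O.
  M = 8(12.0) + 14(1.007825) + 2(14.003074) + 15.994915
    = 96.000000 + 14.109550 + 28.006148 + 15.994915 = 154.110613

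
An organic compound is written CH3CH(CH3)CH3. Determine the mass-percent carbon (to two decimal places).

Element totals:
  C: 4
  H: 10
Molecular formula: C4H10.
Molar mass = 58.124 g/mol.
Mass from C: 4 × 12.011 = 48.044 g/mol.
%C = 48.044 / 58.124 × 100 = 82.66%.

82.66%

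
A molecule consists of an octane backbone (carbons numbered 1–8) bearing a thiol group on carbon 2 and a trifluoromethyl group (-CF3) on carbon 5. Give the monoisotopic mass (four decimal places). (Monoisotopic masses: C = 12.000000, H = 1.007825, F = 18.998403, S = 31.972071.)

Atom tally by fragment:
  CH3 → C:1 H:3
  CH(SH) → C:1 H:2 S:1
  CH2 → C:1 H:2
  CH2 → C:1 H:2
  CH(CF3) → C:2 H:1 F:3
  CH2 → C:1 H:2
  CH2 → C:1 H:2
  CH3 → C:1 H:3
Element totals:
  C: 9
  H: 17
  F: 3
  S: 1
Molecular formula: C9H17F3S.
  M = 9(12.0) + 17(1.007825) + 3(18.998403) + 31.972071
    = 108.000000 + 17.133025 + 56.995209 + 31.972071 = 214.100305

214.1003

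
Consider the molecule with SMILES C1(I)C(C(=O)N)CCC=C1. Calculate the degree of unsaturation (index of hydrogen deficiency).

Atom tally by fragment:
  cyclohexene ring core → C:6 H:10
  (− 2 ring H displaced by substituents)
  + I → I:1
  + CONH2 → C:1 H:2 O:1 N:1
Element totals:
  C: 7
  H: 10
  I: 1
  N: 1
  O: 1
Molecular formula: C7H10INO.
DoU = (2C + 2 + N − H − X) / 2 = (2·7 + 2 + 1 − 10 − 1) / 2 = 3.

3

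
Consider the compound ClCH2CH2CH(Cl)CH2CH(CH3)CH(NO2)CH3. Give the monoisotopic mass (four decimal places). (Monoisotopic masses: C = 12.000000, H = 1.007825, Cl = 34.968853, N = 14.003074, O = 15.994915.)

Element totals:
  C: 8
  H: 15
  Cl: 2
  N: 1
  O: 2
Molecular formula: C8H15Cl2NO2.
  M = 8(12.0) + 15(1.007825) + 2(34.968853) + 14.003074 + 2(15.994915)
    = 96.000000 + 15.117375 + 69.937706 + 14.003074 + 31.989830 = 227.047985

227.0480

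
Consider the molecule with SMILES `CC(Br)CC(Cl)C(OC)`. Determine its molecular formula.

Atom tally by fragment:
  CH3 → C:1 H:3
  CH(Br) → C:1 H:1 Br:1
  CH2 → C:1 H:2
  CH(Cl) → C:1 H:1 Cl:1
  CH2OCH3 → C:2 H:5 O:1
Element totals:
  C: 6
  H: 12
  Br: 1
  Cl: 1
  O: 1

C6H12BrClO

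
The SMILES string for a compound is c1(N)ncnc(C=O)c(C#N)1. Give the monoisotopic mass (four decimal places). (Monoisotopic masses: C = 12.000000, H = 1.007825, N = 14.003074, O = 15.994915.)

148.0385

Atom tally by fragment:
  pyrimidine ring core → C:4 H:4 N:2
  (− 3 ring H displaced by substituents)
  + NH2 → N:1 H:2
  + CHO → C:1 H:1 O:1
  + CN → C:1 N:1
Element totals:
  C: 6
  H: 4
  N: 4
  O: 1
Molecular formula: C6H4N4O.
  M = 6(12.0) + 4(1.007825) + 4(14.003074) + 15.994915
    = 72.000000 + 4.031300 + 56.012296 + 15.994915 = 148.038511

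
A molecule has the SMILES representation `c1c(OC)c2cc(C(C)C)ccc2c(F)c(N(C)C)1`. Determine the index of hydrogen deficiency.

7

Atom tally by fragment:
  naphthalene ring system core → C:10 H:8
  (− 4 ring H displaced by substituents)
  + OCH3 → C:1 H:3 O:1
  + CH(CH3)2 → C:3 H:7
  + F → F:1
  + N(CH3)2 → N:1 C:2 H:6
Element totals:
  C: 16
  H: 20
  F: 1
  N: 1
  O: 1
Molecular formula: C16H20FNO.
DoU = (2C + 2 + N − H − X) / 2 = (2·16 + 2 + 1 − 20 − 1) / 2 = 7.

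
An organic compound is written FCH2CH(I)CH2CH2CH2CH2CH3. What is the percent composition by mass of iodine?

Element totals:
  C: 7
  H: 14
  F: 1
  I: 1
Molecular formula: C7H14FI.
Molar mass = 244.091 g/mol.
Mass from I: 1 × 126.904 = 126.904 g/mol.
%I = 126.904 / 244.091 × 100 = 51.99%.

51.99%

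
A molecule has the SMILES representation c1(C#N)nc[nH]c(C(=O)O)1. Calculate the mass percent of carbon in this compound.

43.80%

Atom tally by fragment:
  imidazole ring core → C:3 H:4 N:2
  (− 2 ring H displaced by substituents)
  + CN → C:1 N:1
  + COOH → C:1 H:1 O:2
Element totals:
  C: 5
  H: 3
  N: 3
  O: 2
Molecular formula: C5H3N3O2.
Molar mass = 137.098 g/mol.
Mass from C: 5 × 12.011 = 60.055 g/mol.
%C = 60.055 / 137.098 × 100 = 43.80%.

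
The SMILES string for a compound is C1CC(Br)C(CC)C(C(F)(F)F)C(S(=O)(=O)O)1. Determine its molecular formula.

Atom tally by fragment:
  cyclohexane ring core → C:6 H:12
  (− 4 ring H displaced by substituents)
  + Br → Br:1
  + C2H5 → C:2 H:5
  + CF3 → C:1 F:3
  + SO3H → S:1 O:3 H:1
Element totals:
  C: 9
  H: 14
  Br: 1
  F: 3
  O: 3
  S: 1

C9H14BrF3O3S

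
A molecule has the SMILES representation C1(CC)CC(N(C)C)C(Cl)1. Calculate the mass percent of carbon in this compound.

59.43%

Atom tally by fragment:
  cyclobutane ring core → C:4 H:8
  (− 3 ring H displaced by substituents)
  + C2H5 → C:2 H:5
  + N(CH3)2 → N:1 C:2 H:6
  + Cl → Cl:1
Element totals:
  C: 8
  H: 16
  Cl: 1
  N: 1
Molecular formula: C8H16ClN.
Molar mass = 161.673 g/mol.
Mass from C: 8 × 12.011 = 96.088 g/mol.
%C = 96.088 / 161.673 × 100 = 59.43%.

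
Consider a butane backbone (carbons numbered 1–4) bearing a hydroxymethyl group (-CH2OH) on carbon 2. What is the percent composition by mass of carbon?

Atom tally by fragment:
  CH3 → C:1 H:3
  CH(CH2OH) → C:2 H:4 O:1
  CH2 → C:1 H:2
  CH3 → C:1 H:3
Element totals:
  C: 5
  H: 12
  O: 1
Molecular formula: C5H12O.
Molar mass = 88.150 g/mol.
Mass from C: 5 × 12.011 = 60.055 g/mol.
%C = 60.055 / 88.150 × 100 = 68.13%.

68.13%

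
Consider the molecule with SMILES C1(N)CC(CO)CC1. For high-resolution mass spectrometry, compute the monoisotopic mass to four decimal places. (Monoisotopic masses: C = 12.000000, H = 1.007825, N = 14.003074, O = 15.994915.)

115.0997

Atom tally by fragment:
  cyclopentane ring core → C:5 H:10
  (− 2 ring H displaced by substituents)
  + NH2 → N:1 H:2
  + CH2OH → C:1 H:3 O:1
Element totals:
  C: 6
  H: 13
  N: 1
  O: 1
Molecular formula: C6H13NO.
  M = 6(12.0) + 13(1.007825) + 14.003074 + 15.994915
    = 72.000000 + 13.101725 + 14.003074 + 15.994915 = 115.099714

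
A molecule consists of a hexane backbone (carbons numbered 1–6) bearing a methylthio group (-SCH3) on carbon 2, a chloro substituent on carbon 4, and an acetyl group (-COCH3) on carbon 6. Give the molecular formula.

Atom tally by fragment:
  CH3 → C:1 H:3
  CH(SCH3) → C:2 H:4 S:1
  CH2 → C:1 H:2
  CH(Cl) → C:1 H:1 Cl:1
  CH2 → C:1 H:2
  CH2COCH3 → C:3 H:5 O:1
Element totals:
  C: 9
  H: 17
  Cl: 1
  O: 1
  S: 1

C9H17ClOS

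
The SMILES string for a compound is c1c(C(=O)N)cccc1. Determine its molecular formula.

Atom tally by fragment:
  benzene ring core → C:6 H:6
  (− 1 ring H displaced by substituents)
  + CONH2 → C:1 H:2 O:1 N:1
Element totals:
  C: 7
  H: 7
  N: 1
  O: 1

C7H7NO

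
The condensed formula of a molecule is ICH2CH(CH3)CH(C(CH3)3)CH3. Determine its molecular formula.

Element totals:
  C: 9
  H: 19
  I: 1

C9H19I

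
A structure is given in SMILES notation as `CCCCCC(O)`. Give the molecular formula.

Atom tally by fragment:
  CH3 → C:1 H:3
  CH2 → C:1 H:2
  CH2 → C:1 H:2
  CH2 → C:1 H:2
  CH2 → C:1 H:2
  CH2OH → C:1 H:3 O:1
Element totals:
  C: 6
  H: 14
  O: 1

C6H14O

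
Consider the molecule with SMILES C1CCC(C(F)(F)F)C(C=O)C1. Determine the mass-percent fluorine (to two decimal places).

31.63%

Atom tally by fragment:
  cyclohexane ring core → C:6 H:12
  (− 2 ring H displaced by substituents)
  + CF3 → C:1 F:3
  + CHO → C:1 H:1 O:1
Element totals:
  C: 8
  H: 11
  F: 3
  O: 1
Molecular formula: C8H11F3O.
Molar mass = 180.169 g/mol.
Mass from F: 3 × 18.998 = 56.994 g/mol.
%F = 56.994 / 180.169 × 100 = 31.63%.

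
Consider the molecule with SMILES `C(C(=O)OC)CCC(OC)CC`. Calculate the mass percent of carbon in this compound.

62.04%

Atom tally by fragment:
  CH3OOCCH2 → C:3 H:5 O:2
  CH2 → C:1 H:2
  CH2 → C:1 H:2
  CH(OCH3) → C:2 H:4 O:1
  CH2 → C:1 H:2
  CH3 → C:1 H:3
Element totals:
  C: 9
  H: 18
  O: 3
Molecular formula: C9H18O3.
Molar mass = 174.240 g/mol.
Mass from C: 9 × 12.011 = 108.099 g/mol.
%C = 108.099 / 174.240 × 100 = 62.04%.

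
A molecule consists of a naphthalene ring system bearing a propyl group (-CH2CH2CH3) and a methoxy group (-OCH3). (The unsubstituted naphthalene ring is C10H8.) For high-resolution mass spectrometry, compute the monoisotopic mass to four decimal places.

200.1201

Atom tally by fragment:
  naphthalene ring system core → C:10 H:8
  (− 2 ring H displaced by substituents)
  + CH2CH2CH3 → C:3 H:7
  + OCH3 → C:1 H:3 O:1
Element totals:
  C: 14
  H: 16
  O: 1
Molecular formula: C14H16O.
  M = 14(12.0) + 16(1.007825) + 15.994915
    = 168.000000 + 16.125200 + 15.994915 = 200.120115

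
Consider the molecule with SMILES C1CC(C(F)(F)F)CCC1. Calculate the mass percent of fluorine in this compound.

37.46%

Atom tally by fragment:
  cyclohexane ring core → C:6 H:12
  (− 1 ring H displaced by substituents)
  + CF3 → C:1 F:3
Element totals:
  C: 7
  H: 11
  F: 3
Molecular formula: C7H11F3.
Molar mass = 152.159 g/mol.
Mass from F: 3 × 18.998 = 56.994 g/mol.
%F = 56.994 / 152.159 × 100 = 37.46%.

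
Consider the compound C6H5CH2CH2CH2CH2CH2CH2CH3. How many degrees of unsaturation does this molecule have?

Element totals:
  C: 13
  H: 20
Molecular formula: C13H20.
DoU = (2C + 2 + N − H − X) / 2 = (2·13 + 2 + 0 − 20 − 0) / 2 = 4.

4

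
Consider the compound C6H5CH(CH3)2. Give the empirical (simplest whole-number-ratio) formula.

Element totals:
  C: 9
  H: 12
Molecular formula: C9H12.
gcd of subscripts = 3; dividing each by 3:
  C: 9/3 = 3
  H: 12/3 = 4

C3H4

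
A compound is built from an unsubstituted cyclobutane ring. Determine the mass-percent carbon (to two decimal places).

85.63%

Atom tally by fragment:
  cyclobutane ring core → C:4 H:8
Element totals:
  C: 4
  H: 8
Molecular formula: C4H8.
Molar mass = 56.108 g/mol.
Mass from C: 4 × 12.011 = 48.044 g/mol.
%C = 48.044 / 56.108 × 100 = 85.63%.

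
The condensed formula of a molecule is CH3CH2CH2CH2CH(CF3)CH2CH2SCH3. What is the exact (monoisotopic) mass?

Atom tally by fragment:
  CH3 → C:1 H:3
  CH2 → C:1 H:2
  CH2 → C:1 H:2
  CH2 → C:1 H:2
  CH(CF3) → C:2 H:1 F:3
  CH2 → C:1 H:2
  CH2SCH3 → C:2 H:5 S:1
Element totals:
  C: 9
  H: 17
  F: 3
  S: 1
Molecular formula: C9H17F3S.
  M = 9(12.0) + 17(1.007825) + 3(18.998403) + 31.972071
    = 108.000000 + 17.133025 + 56.995209 + 31.972071 = 214.100305

214.1003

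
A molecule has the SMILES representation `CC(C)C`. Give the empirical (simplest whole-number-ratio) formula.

C2H5

Atom tally by fragment:
  CH3 → C:1 H:3
  CH(CH3) → C:2 H:4
  CH3 → C:1 H:3
Element totals:
  C: 4
  H: 10
Molecular formula: C4H10.
gcd of subscripts = 2; dividing each by 2:
  C: 4/2 = 2
  H: 10/2 = 5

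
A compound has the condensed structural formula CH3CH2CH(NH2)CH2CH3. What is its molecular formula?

Atom tally by fragment:
  CH3 → C:1 H:3
  CH2 → C:1 H:2
  CH(NH2) → C:1 H:3 N:1
  CH2 → C:1 H:2
  CH3 → C:1 H:3
Element totals:
  C: 5
  H: 13
  N: 1

C5H13N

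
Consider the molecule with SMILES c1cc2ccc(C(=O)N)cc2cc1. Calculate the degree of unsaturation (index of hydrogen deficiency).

Atom tally by fragment:
  naphthalene ring system core → C:10 H:8
  (− 1 ring H displaced by substituents)
  + CONH2 → C:1 H:2 O:1 N:1
Element totals:
  C: 11
  H: 9
  N: 1
  O: 1
Molecular formula: C11H9NO.
DoU = (2C + 2 + N − H − X) / 2 = (2·11 + 2 + 1 − 9 − 0) / 2 = 8.

8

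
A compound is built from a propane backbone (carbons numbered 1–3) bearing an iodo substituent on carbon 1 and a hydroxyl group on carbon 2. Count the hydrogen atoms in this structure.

Atom tally by fragment:
  ICH2 → C:1 H:2 I:1
  CH(OH) → C:1 H:2 O:1
  CH3 → C:1 H:3
Element totals:
  C: 3
  H: 7
  I: 1
  O: 1

7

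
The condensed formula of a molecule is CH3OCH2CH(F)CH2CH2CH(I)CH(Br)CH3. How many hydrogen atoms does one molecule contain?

15

Element totals:
  C: 8
  H: 15
  Br: 1
  F: 1
  I: 1
  O: 1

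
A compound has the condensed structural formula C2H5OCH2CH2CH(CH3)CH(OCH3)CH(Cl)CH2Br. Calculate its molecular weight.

287.62 g/mol

Element totals:
  C: 10
  H: 20
  Br: 1
  Cl: 1
  O: 2
Molecular formula: C10H20BrClO2.
  M = 10(12.011) + 20(1.008) + 79.904 + 35.45 + 2(15.999)
    = 120.110 + 20.160 + 79.904 + 35.450 + 31.998 = 287.622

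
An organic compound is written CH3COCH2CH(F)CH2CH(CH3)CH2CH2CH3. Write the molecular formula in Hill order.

C10H19FO

Atom tally by fragment:
  CH3COCH2 → C:3 H:5 O:1
  CH(F) → C:1 H:1 F:1
  CH2 → C:1 H:2
  CH(CH3) → C:2 H:4
  CH2 → C:1 H:2
  CH2 → C:1 H:2
  CH3 → C:1 H:3
Element totals:
  C: 10
  H: 19
  F: 1
  O: 1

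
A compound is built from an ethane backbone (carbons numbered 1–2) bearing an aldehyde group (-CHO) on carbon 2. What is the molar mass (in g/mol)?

Atom tally by fragment:
  CH3 → C:1 H:3
  CH2CHO → C:2 H:3 O:1
Element totals:
  C: 3
  H: 6
  O: 1
Molecular formula: C3H6O.
  M = 3(12.011) + 6(1.008) + 15.999
    = 36.033 + 6.048 + 15.999 = 58.080

58.08 g/mol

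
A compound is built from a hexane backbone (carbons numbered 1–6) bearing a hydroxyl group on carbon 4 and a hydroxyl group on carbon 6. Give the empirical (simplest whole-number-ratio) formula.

Atom tally by fragment:
  CH3 → C:1 H:3
  CH2 → C:1 H:2
  CH2 → C:1 H:2
  CH(OH) → C:1 H:2 O:1
  CH2 → C:1 H:2
  CH2OH → C:1 H:3 O:1
Element totals:
  C: 6
  H: 14
  O: 2
Molecular formula: C6H14O2.
gcd of subscripts = 2; dividing each by 2:
  C: 6/2 = 3
  H: 14/2 = 7
  O: 2/2 = 1

C3H7O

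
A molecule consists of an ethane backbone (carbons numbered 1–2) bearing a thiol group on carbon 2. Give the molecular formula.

Atom tally by fragment:
  CH3 → C:1 H:3
  CH2SH → C:1 H:3 S:1
Element totals:
  C: 2
  H: 6
  S: 1

C2H6S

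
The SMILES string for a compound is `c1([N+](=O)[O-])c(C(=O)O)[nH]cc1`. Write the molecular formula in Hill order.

Atom tally by fragment:
  pyrrole ring core → C:4 H:5 N:1
  (− 2 ring H displaced by substituents)
  + NO2 → N:1 O:2
  + COOH → C:1 H:1 O:2
Element totals:
  C: 5
  H: 4
  N: 2
  O: 4

C5H4N2O4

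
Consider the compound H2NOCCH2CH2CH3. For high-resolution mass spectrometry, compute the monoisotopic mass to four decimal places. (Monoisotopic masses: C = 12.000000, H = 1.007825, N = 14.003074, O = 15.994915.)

Atom tally by fragment:
  H2NOCCH2 → C:2 H:4 O:1 N:1
  CH2 → C:1 H:2
  CH3 → C:1 H:3
Element totals:
  C: 4
  H: 9
  N: 1
  O: 1
Molecular formula: C4H9NO.
  M = 4(12.0) + 9(1.007825) + 14.003074 + 15.994915
    = 48.000000 + 9.070425 + 14.003074 + 15.994915 = 87.068414

87.0684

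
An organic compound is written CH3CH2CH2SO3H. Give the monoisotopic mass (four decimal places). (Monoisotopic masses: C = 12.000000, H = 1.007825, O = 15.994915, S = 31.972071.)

124.0194

Atom tally by fragment:
  CH3 → C:1 H:3
  CH2 → C:1 H:2
  CH2SO3H → C:1 H:3 S:1 O:3
Element totals:
  C: 3
  H: 8
  O: 3
  S: 1
Molecular formula: C3H8O3S.
  M = 3(12.0) + 8(1.007825) + 3(15.994915) + 31.972071
    = 36.000000 + 8.062600 + 47.984745 + 31.972071 = 124.019416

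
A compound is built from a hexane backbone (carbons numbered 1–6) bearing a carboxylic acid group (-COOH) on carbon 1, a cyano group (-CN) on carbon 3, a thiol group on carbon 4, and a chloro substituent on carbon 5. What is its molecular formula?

Atom tally by fragment:
  HOOCCH2 → C:2 H:3 O:2
  CH2 → C:1 H:2
  CH(CN) → C:2 H:1 N:1
  CH(SH) → C:1 H:2 S:1
  CH(Cl) → C:1 H:1 Cl:1
  CH3 → C:1 H:3
Element totals:
  C: 8
  H: 12
  Cl: 1
  N: 1
  O: 2
  S: 1

C8H12ClNO2S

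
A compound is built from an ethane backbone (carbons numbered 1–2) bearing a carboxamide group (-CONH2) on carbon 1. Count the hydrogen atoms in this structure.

Atom tally by fragment:
  H2NOCCH2 → C:2 H:4 O:1 N:1
  CH3 → C:1 H:3
Element totals:
  C: 3
  H: 7
  N: 1
  O: 1

7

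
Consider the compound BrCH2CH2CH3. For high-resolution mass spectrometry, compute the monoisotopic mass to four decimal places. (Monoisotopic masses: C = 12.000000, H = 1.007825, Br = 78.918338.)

121.9731

Atom tally by fragment:
  BrCH2 → C:1 H:2 Br:1
  CH2 → C:1 H:2
  CH3 → C:1 H:3
Element totals:
  C: 3
  H: 7
  Br: 1
Molecular formula: C3H7Br.
  M = 3(12.0) + 7(1.007825) + 78.918338
    = 36.000000 + 7.054775 + 78.918338 = 121.973113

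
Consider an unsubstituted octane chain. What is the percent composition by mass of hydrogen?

Atom tally by fragment:
  CH3 → C:1 H:3
  CH2 → C:1 H:2
  CH2 → C:1 H:2
  CH2 → C:1 H:2
  CH2 → C:1 H:2
  CH2 → C:1 H:2
  CH2 → C:1 H:2
  CH3 → C:1 H:3
Element totals:
  C: 8
  H: 18
Molecular formula: C8H18.
Molar mass = 114.232 g/mol.
Mass from H: 18 × 1.008 = 18.144 g/mol.
%H = 18.144 / 114.232 × 100 = 15.88%.

15.88%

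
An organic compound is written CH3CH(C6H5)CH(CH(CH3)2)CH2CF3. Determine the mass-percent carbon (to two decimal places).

Atom tally by fragment:
  CH3 → C:1 H:3
  CH(C6H5) → C:7 H:6
  CH(CH(CH3)2) → C:4 H:8
  CH2CF3 → C:2 H:2 F:3
Element totals:
  C: 14
  H: 19
  F: 3
Molecular formula: C14H19F3.
Molar mass = 244.300 g/mol.
Mass from C: 14 × 12.011 = 168.154 g/mol.
%C = 168.154 / 244.300 × 100 = 68.83%.

68.83%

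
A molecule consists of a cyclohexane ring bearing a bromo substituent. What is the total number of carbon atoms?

6

Atom tally by fragment:
  cyclohexane ring core → C:6 H:12
  (− 1 ring H displaced by substituents)
  + Br → Br:1
Element totals:
  C: 6
  H: 11
  Br: 1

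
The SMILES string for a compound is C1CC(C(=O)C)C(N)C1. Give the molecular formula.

C7H13NO

Atom tally by fragment:
  cyclopentane ring core → C:5 H:10
  (− 2 ring H displaced by substituents)
  + COCH3 → C:2 H:3 O:1
  + NH2 → N:1 H:2
Element totals:
  C: 7
  H: 13
  N: 1
  O: 1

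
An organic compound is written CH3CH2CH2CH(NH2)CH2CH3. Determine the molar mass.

Atom tally by fragment:
  CH3 → C:1 H:3
  CH2 → C:1 H:2
  CH2 → C:1 H:2
  CH(NH2) → C:1 H:3 N:1
  CH2 → C:1 H:2
  CH3 → C:1 H:3
Element totals:
  C: 6
  H: 15
  N: 1
Molecular formula: C6H15N.
  M = 6(12.011) + 15(1.008) + 14.007
    = 72.066 + 15.120 + 14.007 = 101.193

101.19 g/mol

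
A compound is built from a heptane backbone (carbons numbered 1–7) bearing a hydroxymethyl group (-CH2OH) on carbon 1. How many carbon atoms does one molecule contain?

8

Atom tally by fragment:
  HOCH2CH2 → C:2 H:5 O:1
  CH2 → C:1 H:2
  CH2 → C:1 H:2
  CH2 → C:1 H:2
  CH2 → C:1 H:2
  CH2 → C:1 H:2
  CH3 → C:1 H:3
Element totals:
  C: 8
  H: 18
  O: 1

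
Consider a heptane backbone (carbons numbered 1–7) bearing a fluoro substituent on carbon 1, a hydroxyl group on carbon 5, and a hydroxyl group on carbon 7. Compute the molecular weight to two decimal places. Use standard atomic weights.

150.19 g/mol

Atom tally by fragment:
  FCH2 → C:1 H:2 F:1
  CH2 → C:1 H:2
  CH2 → C:1 H:2
  CH2 → C:1 H:2
  CH(OH) → C:1 H:2 O:1
  CH2 → C:1 H:2
  CH2OH → C:1 H:3 O:1
Element totals:
  C: 7
  H: 15
  F: 1
  O: 2
Molecular formula: C7H15FO2.
  M = 7(12.011) + 15(1.008) + 18.998 + 2(15.999)
    = 84.077 + 15.120 + 18.998 + 31.998 = 150.193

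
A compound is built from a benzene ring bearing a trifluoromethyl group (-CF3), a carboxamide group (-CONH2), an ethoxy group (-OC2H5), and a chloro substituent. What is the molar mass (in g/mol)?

Atom tally by fragment:
  benzene ring core → C:6 H:6
  (− 4 ring H displaced by substituents)
  + CF3 → C:1 F:3
  + CONH2 → C:1 H:2 O:1 N:1
  + OC2H5 → C:2 H:5 O:1
  + Cl → Cl:1
Element totals:
  C: 10
  H: 9
  Cl: 1
  F: 3
  N: 1
  O: 2
Molecular formula: C10H9ClF3NO2.
  M = 10(12.011) + 9(1.008) + 35.45 + 3(18.998) + 14.007 + 2(15.999)
    = 120.110 + 9.072 + 35.450 + 56.994 + 14.007 + 31.998 = 267.631

267.63 g/mol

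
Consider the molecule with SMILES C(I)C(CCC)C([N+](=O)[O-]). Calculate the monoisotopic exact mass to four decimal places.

256.9913

Atom tally by fragment:
  ICH2 → C:1 H:2 I:1
  CH(CH2CH2CH3) → C:4 H:8
  CH2NO2 → C:1 H:2 N:1 O:2
Element totals:
  C: 6
  H: 12
  I: 1
  N: 1
  O: 2
Molecular formula: C6H12INO2.
  M = 6(12.0) + 12(1.007825) + 126.904472 + 14.003074 + 2(15.994915)
    = 72.000000 + 12.093900 + 126.904472 + 14.003074 + 31.989830 = 256.991276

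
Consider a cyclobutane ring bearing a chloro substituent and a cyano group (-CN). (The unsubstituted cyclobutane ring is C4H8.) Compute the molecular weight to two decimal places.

115.56 g/mol

Atom tally by fragment:
  cyclobutane ring core → C:4 H:8
  (− 2 ring H displaced by substituents)
  + Cl → Cl:1
  + CN → C:1 N:1
Element totals:
  C: 5
  H: 6
  Cl: 1
  N: 1
Molecular formula: C5H6ClN.
  M = 5(12.011) + 6(1.008) + 35.45 + 14.007
    = 60.055 + 6.048 + 35.450 + 14.007 = 115.560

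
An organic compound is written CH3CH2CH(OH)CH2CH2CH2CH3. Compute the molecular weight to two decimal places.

116.20 g/mol

Element totals:
  C: 7
  H: 16
  O: 1
Molecular formula: C7H16O.
  M = 7(12.011) + 16(1.008) + 15.999
    = 84.077 + 16.128 + 15.999 = 116.204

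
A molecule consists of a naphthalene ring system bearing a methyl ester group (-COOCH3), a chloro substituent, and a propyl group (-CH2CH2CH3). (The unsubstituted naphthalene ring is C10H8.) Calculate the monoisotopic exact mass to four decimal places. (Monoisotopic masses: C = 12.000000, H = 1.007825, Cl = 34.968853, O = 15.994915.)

Atom tally by fragment:
  naphthalene ring system core → C:10 H:8
  (− 3 ring H displaced by substituents)
  + COOCH3 → C:2 H:3 O:2
  + Cl → Cl:1
  + CH2CH2CH3 → C:3 H:7
Element totals:
  C: 15
  H: 15
  Cl: 1
  O: 2
Molecular formula: C15H15ClO2.
  M = 15(12.0) + 15(1.007825) + 34.968853 + 2(15.994915)
    = 180.000000 + 15.117375 + 34.968853 + 31.989830 = 262.076058

262.0761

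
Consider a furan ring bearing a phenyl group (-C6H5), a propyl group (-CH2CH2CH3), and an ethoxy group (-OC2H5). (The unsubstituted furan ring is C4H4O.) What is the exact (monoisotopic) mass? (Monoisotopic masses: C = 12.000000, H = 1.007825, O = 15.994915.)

230.1307

Atom tally by fragment:
  furan ring core → C:4 H:4 O:1
  (− 3 ring H displaced by substituents)
  + C6H5 → C:6 H:5
  + CH2CH2CH3 → C:3 H:7
  + OC2H5 → C:2 H:5 O:1
Element totals:
  C: 15
  H: 18
  O: 2
Molecular formula: C15H18O2.
  M = 15(12.0) + 18(1.007825) + 2(15.994915)
    = 180.000000 + 18.140850 + 31.989830 = 230.130680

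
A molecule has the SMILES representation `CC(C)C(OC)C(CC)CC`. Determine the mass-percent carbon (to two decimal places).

Atom tally by fragment:
  CH3 → C:1 H:3
  CH(CH3) → C:2 H:4
  CH(OCH3) → C:2 H:4 O:1
  CH(C2H5) → C:3 H:6
  CH2 → C:1 H:2
  CH3 → C:1 H:3
Element totals:
  C: 10
  H: 22
  O: 1
Molecular formula: C10H22O.
Molar mass = 158.285 g/mol.
Mass from C: 10 × 12.011 = 120.110 g/mol.
%C = 120.110 / 158.285 × 100 = 75.88%.

75.88%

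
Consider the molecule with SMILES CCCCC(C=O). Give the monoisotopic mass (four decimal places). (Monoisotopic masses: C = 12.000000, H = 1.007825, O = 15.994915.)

Atom tally by fragment:
  CH3 → C:1 H:3
  CH2 → C:1 H:2
  CH2 → C:1 H:2
  CH2 → C:1 H:2
  CH2CHO → C:2 H:3 O:1
Element totals:
  C: 6
  H: 12
  O: 1
Molecular formula: C6H12O.
  M = 6(12.0) + 12(1.007825) + 15.994915
    = 72.000000 + 12.093900 + 15.994915 = 100.088815

100.0888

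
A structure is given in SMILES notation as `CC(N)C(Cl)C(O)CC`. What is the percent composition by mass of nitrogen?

9.24%

Atom tally by fragment:
  CH3 → C:1 H:3
  CH(NH2) → C:1 H:3 N:1
  CH(Cl) → C:1 H:1 Cl:1
  CH(OH) → C:1 H:2 O:1
  CH2 → C:1 H:2
  CH3 → C:1 H:3
Element totals:
  C: 6
  H: 14
  Cl: 1
  N: 1
  O: 1
Molecular formula: C6H14ClNO.
Molar mass = 151.634 g/mol.
Mass from N: 1 × 14.007 = 14.007 g/mol.
%N = 14.007 / 151.634 × 100 = 9.24%.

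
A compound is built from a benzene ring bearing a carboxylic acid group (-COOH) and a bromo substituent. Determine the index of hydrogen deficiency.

Atom tally by fragment:
  benzene ring core → C:6 H:6
  (− 2 ring H displaced by substituents)
  + COOH → C:1 H:1 O:2
  + Br → Br:1
Element totals:
  C: 7
  H: 5
  Br: 1
  O: 2
Molecular formula: C7H5BrO2.
DoU = (2C + 2 + N − H − X) / 2 = (2·7 + 2 + 0 − 5 − 1) / 2 = 5.

5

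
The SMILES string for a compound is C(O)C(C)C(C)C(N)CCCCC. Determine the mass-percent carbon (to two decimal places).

70.53%

Atom tally by fragment:
  HOCH2 → C:1 H:3 O:1
  CH(CH3) → C:2 H:4
  CH(CH3) → C:2 H:4
  CH(NH2) → C:1 H:3 N:1
  CH2 → C:1 H:2
  CH2 → C:1 H:2
  CH2 → C:1 H:2
  CH2 → C:1 H:2
  CH3 → C:1 H:3
Element totals:
  C: 11
  H: 25
  N: 1
  O: 1
Molecular formula: C11H25NO.
Molar mass = 187.327 g/mol.
Mass from C: 11 × 12.011 = 132.121 g/mol.
%C = 132.121 / 187.327 × 100 = 70.53%.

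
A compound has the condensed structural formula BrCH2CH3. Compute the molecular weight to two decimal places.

108.97 g/mol

Element totals:
  C: 2
  H: 5
  Br: 1
Molecular formula: C2H5Br.
  M = 2(12.011) + 5(1.008) + 79.904
    = 24.022 + 5.040 + 79.904 = 108.966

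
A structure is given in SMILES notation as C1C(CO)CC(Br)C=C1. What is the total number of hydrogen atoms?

Atom tally by fragment:
  cyclohexene ring core → C:6 H:10
  (− 2 ring H displaced by substituents)
  + CH2OH → C:1 H:3 O:1
  + Br → Br:1
Element totals:
  C: 7
  H: 11
  Br: 1
  O: 1

11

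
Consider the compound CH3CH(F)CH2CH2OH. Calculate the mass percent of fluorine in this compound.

20.62%

Atom tally by fragment:
  CH3 → C:1 H:3
  CH(F) → C:1 H:1 F:1
  CH2CH2OH → C:2 H:5 O:1
Element totals:
  C: 4
  H: 9
  F: 1
  O: 1
Molecular formula: C4H9FO.
Molar mass = 92.113 g/mol.
Mass from F: 1 × 18.998 = 18.998 g/mol.
%F = 18.998 / 92.113 × 100 = 20.62%.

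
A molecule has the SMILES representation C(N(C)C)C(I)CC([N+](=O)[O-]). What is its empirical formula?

Atom tally by fragment:
  (CH3)2NCH2 → C:3 H:8 N:1
  CH(I) → C:1 H:1 I:1
  CH2 → C:1 H:2
  CH2NO2 → C:1 H:2 N:1 O:2
Element totals:
  C: 6
  H: 13
  I: 1
  N: 2
  O: 2
Molecular formula: C6H13IN2O2.
gcd of subscripts (6, 13, 1, 2, 2) = 1, so the empirical formula equals the molecular formula.

C6H13IN2O2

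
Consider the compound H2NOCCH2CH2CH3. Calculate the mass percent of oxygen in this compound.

18.36%

Element totals:
  C: 4
  H: 9
  N: 1
  O: 1
Molecular formula: C4H9NO.
Molar mass = 87.122 g/mol.
Mass from O: 1 × 15.999 = 15.999 g/mol.
%O = 15.999 / 87.122 × 100 = 18.36%.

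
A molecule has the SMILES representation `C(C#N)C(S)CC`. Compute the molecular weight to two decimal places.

115.19 g/mol

Atom tally by fragment:
  NCCH2 → C:2 H:2 N:1
  CH(SH) → C:1 H:2 S:1
  CH2 → C:1 H:2
  CH3 → C:1 H:3
Element totals:
  C: 5
  H: 9
  N: 1
  S: 1
Molecular formula: C5H9NS.
  M = 5(12.011) + 9(1.008) + 14.007 + 32.06
    = 60.055 + 9.072 + 14.007 + 32.060 = 115.194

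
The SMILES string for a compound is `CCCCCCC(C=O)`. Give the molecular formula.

Atom tally by fragment:
  CH3 → C:1 H:3
  CH2 → C:1 H:2
  CH2 → C:1 H:2
  CH2 → C:1 H:2
  CH2 → C:1 H:2
  CH2 → C:1 H:2
  CH2CHO → C:2 H:3 O:1
Element totals:
  C: 8
  H: 16
  O: 1

C8H16O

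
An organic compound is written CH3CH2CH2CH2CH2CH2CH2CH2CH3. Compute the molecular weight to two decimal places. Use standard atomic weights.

128.26 g/mol

Element totals:
  C: 9
  H: 20
Molecular formula: C9H20.
  M = 9(12.011) + 20(1.008)
    = 108.099 + 20.160 = 128.259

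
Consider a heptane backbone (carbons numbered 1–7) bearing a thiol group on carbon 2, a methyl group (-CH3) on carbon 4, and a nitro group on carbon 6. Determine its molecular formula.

Atom tally by fragment:
  CH3 → C:1 H:3
  CH(SH) → C:1 H:2 S:1
  CH2 → C:1 H:2
  CH(CH3) → C:2 H:4
  CH2 → C:1 H:2
  CH(NO2) → C:1 H:1 N:1 O:2
  CH3 → C:1 H:3
Element totals:
  C: 8
  H: 17
  N: 1
  O: 2
  S: 1

C8H17NO2S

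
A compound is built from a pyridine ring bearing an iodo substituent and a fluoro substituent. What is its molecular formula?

C5H3FIN

Atom tally by fragment:
  pyridine ring core → C:5 H:5 N:1
  (− 2 ring H displaced by substituents)
  + I → I:1
  + F → F:1
Element totals:
  C: 5
  H: 3
  F: 1
  I: 1
  N: 1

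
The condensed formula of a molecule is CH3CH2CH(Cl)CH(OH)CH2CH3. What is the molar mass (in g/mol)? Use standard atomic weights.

Atom tally by fragment:
  CH3 → C:1 H:3
  CH2 → C:1 H:2
  CH(Cl) → C:1 H:1 Cl:1
  CH(OH) → C:1 H:2 O:1
  CH2 → C:1 H:2
  CH3 → C:1 H:3
Element totals:
  C: 6
  H: 13
  Cl: 1
  O: 1
Molecular formula: C6H13ClO.
  M = 6(12.011) + 13(1.008) + 35.45 + 15.999
    = 72.066 + 13.104 + 35.450 + 15.999 = 136.619

136.62 g/mol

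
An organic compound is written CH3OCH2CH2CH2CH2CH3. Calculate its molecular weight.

Element totals:
  C: 6
  H: 14
  O: 1
Molecular formula: C6H14O.
  M = 6(12.011) + 14(1.008) + 15.999
    = 72.066 + 14.112 + 15.999 = 102.177

102.18 g/mol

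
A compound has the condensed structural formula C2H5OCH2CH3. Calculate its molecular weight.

Element totals:
  C: 4
  H: 10
  O: 1
Molecular formula: C4H10O.
  M = 4(12.011) + 10(1.008) + 15.999
    = 48.044 + 10.080 + 15.999 = 74.123

74.12 g/mol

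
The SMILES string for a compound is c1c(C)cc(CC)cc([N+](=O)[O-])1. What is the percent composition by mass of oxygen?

19.37%

Atom tally by fragment:
  benzene ring core → C:6 H:6
  (− 3 ring H displaced by substituents)
  + CH3 → C:1 H:3
  + C2H5 → C:2 H:5
  + NO2 → N:1 O:2
Element totals:
  C: 9
  H: 11
  N: 1
  O: 2
Molecular formula: C9H11NO2.
Molar mass = 165.192 g/mol.
Mass from O: 2 × 15.999 = 31.998 g/mol.
%O = 31.998 / 165.192 × 100 = 19.37%.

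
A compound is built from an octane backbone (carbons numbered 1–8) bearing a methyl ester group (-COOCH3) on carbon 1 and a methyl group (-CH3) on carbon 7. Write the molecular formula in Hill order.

Atom tally by fragment:
  CH3OOCCH2 → C:3 H:5 O:2
  CH2 → C:1 H:2
  CH2 → C:1 H:2
  CH2 → C:1 H:2
  CH2 → C:1 H:2
  CH2 → C:1 H:2
  CH(CH3) → C:2 H:4
  CH3 → C:1 H:3
Element totals:
  C: 11
  H: 22
  O: 2

C11H22O2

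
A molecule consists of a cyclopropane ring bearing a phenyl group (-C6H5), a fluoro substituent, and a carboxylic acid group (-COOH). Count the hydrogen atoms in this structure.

Atom tally by fragment:
  cyclopropane ring core → C:3 H:6
  (− 3 ring H displaced by substituents)
  + C6H5 → C:6 H:5
  + F → F:1
  + COOH → C:1 H:1 O:2
Element totals:
  C: 10
  H: 9
  F: 1
  O: 2

9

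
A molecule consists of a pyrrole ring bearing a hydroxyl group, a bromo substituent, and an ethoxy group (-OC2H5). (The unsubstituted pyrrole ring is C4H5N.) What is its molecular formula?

Atom tally by fragment:
  pyrrole ring core → C:4 H:5 N:1
  (− 3 ring H displaced by substituents)
  + OH → O:1 H:1
  + Br → Br:1
  + OC2H5 → C:2 H:5 O:1
Element totals:
  C: 6
  H: 8
  Br: 1
  N: 1
  O: 2

C6H8BrNO2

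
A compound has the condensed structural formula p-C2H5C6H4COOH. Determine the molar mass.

Element totals:
  C: 9
  H: 10
  O: 2
Molecular formula: C9H10O2.
  M = 9(12.011) + 10(1.008) + 2(15.999)
    = 108.099 + 10.080 + 31.998 = 150.177

150.18 g/mol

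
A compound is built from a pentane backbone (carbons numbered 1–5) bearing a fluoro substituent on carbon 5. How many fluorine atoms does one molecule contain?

Atom tally by fragment:
  CH3 → C:1 H:3
  CH2 → C:1 H:2
  CH2 → C:1 H:2
  CH2 → C:1 H:2
  CH2F → C:1 H:2 F:1
Element totals:
  C: 5
  H: 11
  F: 1

1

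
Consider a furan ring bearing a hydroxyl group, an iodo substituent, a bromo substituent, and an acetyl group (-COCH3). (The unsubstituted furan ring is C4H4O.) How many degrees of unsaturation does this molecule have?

4

Atom tally by fragment:
  furan ring core → C:4 H:4 O:1
  (− 4 ring H displaced by substituents)
  + OH → O:1 H:1
  + I → I:1
  + Br → Br:1
  + COCH3 → C:2 H:3 O:1
Element totals:
  C: 6
  H: 4
  Br: 1
  I: 1
  O: 3
Molecular formula: C6H4BrIO3.
DoU = (2C + 2 + N − H − X) / 2 = (2·6 + 2 + 0 − 4 − 2) / 2 = 4.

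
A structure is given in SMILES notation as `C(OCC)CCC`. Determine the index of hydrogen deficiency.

Atom tally by fragment:
  C2H5OCH2 → C:3 H:7 O:1
  CH2 → C:1 H:2
  CH2 → C:1 H:2
  CH3 → C:1 H:3
Element totals:
  C: 6
  H: 14
  O: 1
Molecular formula: C6H14O.
DoU = (2C + 2 + N − H − X) / 2 = (2·6 + 2 + 0 − 14 − 0) / 2 = 0.

0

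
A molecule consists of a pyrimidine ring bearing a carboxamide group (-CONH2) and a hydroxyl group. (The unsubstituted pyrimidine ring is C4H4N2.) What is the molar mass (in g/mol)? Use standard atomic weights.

139.11 g/mol

Atom tally by fragment:
  pyrimidine ring core → C:4 H:4 N:2
  (− 2 ring H displaced by substituents)
  + CONH2 → C:1 H:2 O:1 N:1
  + OH → O:1 H:1
Element totals:
  C: 5
  H: 5
  N: 3
  O: 2
Molecular formula: C5H5N3O2.
  M = 5(12.011) + 5(1.008) + 3(14.007) + 2(15.999)
    = 60.055 + 5.040 + 42.021 + 31.998 = 139.114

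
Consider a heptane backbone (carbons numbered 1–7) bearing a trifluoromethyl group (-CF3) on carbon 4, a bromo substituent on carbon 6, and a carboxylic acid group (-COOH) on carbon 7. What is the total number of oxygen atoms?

Atom tally by fragment:
  CH3 → C:1 H:3
  CH2 → C:1 H:2
  CH2 → C:1 H:2
  CH(CF3) → C:2 H:1 F:3
  CH2 → C:1 H:2
  CH(Br) → C:1 H:1 Br:1
  CH2COOH → C:2 H:3 O:2
Element totals:
  C: 9
  H: 14
  Br: 1
  F: 3
  O: 2

2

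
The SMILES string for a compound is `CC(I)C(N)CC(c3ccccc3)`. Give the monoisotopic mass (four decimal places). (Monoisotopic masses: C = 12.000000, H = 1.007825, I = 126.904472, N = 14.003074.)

Atom tally by fragment:
  CH3 → C:1 H:3
  CH(I) → C:1 H:1 I:1
  CH(NH2) → C:1 H:3 N:1
  CH2 → C:1 H:2
  CH2C6H5 → C:7 H:7
Element totals:
  C: 11
  H: 16
  I: 1
  N: 1
Molecular formula: C11H16IN.
  M = 11(12.0) + 16(1.007825) + 126.904472 + 14.003074
    = 132.000000 + 16.125200 + 126.904472 + 14.003074 = 289.032746

289.0327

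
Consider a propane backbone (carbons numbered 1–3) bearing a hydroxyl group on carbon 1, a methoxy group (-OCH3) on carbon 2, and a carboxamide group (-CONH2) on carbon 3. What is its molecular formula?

C5H11NO3

Atom tally by fragment:
  HOCH2 → C:1 H:3 O:1
  CH(OCH3) → C:2 H:4 O:1
  CH2CONH2 → C:2 H:4 O:1 N:1
Element totals:
  C: 5
  H: 11
  N: 1
  O: 3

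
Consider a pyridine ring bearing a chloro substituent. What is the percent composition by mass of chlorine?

Atom tally by fragment:
  pyridine ring core → C:5 H:5 N:1
  (− 1 ring H displaced by substituents)
  + Cl → Cl:1
Element totals:
  C: 5
  H: 4
  Cl: 1
  N: 1
Molecular formula: C5H4ClN.
Molar mass = 113.544 g/mol.
Mass from Cl: 1 × 35.45 = 35.450 g/mol.
%Cl = 35.450 / 113.544 × 100 = 31.22%.

31.22%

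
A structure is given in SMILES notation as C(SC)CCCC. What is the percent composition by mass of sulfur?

Atom tally by fragment:
  CH3SCH2 → C:2 H:5 S:1
  CH2 → C:1 H:2
  CH2 → C:1 H:2
  CH2 → C:1 H:2
  CH3 → C:1 H:3
Element totals:
  C: 6
  H: 14
  S: 1
Molecular formula: C6H14S.
Molar mass = 118.238 g/mol.
Mass from S: 1 × 32.06 = 32.060 g/mol.
%S = 32.060 / 118.238 × 100 = 27.11%.

27.11%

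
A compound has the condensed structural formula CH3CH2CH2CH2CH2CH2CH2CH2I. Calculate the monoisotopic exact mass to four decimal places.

240.0375

Atom tally by fragment:
  CH3 → C:1 H:3
  CH2 → C:1 H:2
  CH2 → C:1 H:2
  CH2 → C:1 H:2
  CH2 → C:1 H:2
  CH2 → C:1 H:2
  CH2 → C:1 H:2
  CH2I → C:1 H:2 I:1
Element totals:
  C: 8
  H: 17
  I: 1
Molecular formula: C8H17I.
  M = 8(12.0) + 17(1.007825) + 126.904472
    = 96.000000 + 17.133025 + 126.904472 = 240.037497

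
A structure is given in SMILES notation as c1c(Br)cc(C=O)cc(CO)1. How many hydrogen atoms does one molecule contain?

Atom tally by fragment:
  benzene ring core → C:6 H:6
  (− 3 ring H displaced by substituents)
  + Br → Br:1
  + CHO → C:1 H:1 O:1
  + CH2OH → C:1 H:3 O:1
Element totals:
  C: 8
  H: 7
  Br: 1
  O: 2

7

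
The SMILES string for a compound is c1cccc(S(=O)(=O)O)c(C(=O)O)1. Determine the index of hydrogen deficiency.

5

Atom tally by fragment:
  benzene ring core → C:6 H:6
  (− 2 ring H displaced by substituents)
  + SO3H → S:1 O:3 H:1
  + COOH → C:1 H:1 O:2
Element totals:
  C: 7
  H: 6
  O: 5
  S: 1
Molecular formula: C7H6O5S.
DoU = (2C + 2 + N − H − X) / 2 = (2·7 + 2 + 0 − 6 − 0) / 2 = 5.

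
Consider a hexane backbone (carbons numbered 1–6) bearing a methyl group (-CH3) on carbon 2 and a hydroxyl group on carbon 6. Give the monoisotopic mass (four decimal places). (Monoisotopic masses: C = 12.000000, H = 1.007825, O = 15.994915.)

Atom tally by fragment:
  CH3 → C:1 H:3
  CH(CH3) → C:2 H:4
  CH2 → C:1 H:2
  CH2 → C:1 H:2
  CH2 → C:1 H:2
  CH2OH → C:1 H:3 O:1
Element totals:
  C: 7
  H: 16
  O: 1
Molecular formula: C7H16O.
  M = 7(12.0) + 16(1.007825) + 15.994915
    = 84.000000 + 16.125200 + 15.994915 = 116.120115

116.1201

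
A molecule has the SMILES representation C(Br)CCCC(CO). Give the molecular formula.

Atom tally by fragment:
  BrCH2 → C:1 H:2 Br:1
  CH2 → C:1 H:2
  CH2 → C:1 H:2
  CH2 → C:1 H:2
  CH2CH2OH → C:2 H:5 O:1
Element totals:
  C: 6
  H: 13
  Br: 1
  O: 1

C6H13BrO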